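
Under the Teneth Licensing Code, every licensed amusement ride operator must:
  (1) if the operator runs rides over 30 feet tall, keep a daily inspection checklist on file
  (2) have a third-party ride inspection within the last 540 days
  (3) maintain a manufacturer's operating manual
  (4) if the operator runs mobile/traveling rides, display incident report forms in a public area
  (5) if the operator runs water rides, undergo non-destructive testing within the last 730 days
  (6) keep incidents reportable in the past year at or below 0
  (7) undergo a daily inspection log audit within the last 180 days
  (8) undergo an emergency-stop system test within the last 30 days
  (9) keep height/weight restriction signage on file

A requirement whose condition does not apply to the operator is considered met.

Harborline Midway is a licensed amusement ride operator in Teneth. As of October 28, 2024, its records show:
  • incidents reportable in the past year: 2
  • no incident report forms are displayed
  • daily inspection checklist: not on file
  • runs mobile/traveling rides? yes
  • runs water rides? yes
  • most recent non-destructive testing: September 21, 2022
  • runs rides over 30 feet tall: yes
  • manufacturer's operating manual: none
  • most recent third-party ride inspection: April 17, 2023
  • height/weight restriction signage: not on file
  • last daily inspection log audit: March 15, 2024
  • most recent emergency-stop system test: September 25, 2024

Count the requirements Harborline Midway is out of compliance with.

1. condition 'runs rides over 30 feet tall' holds; daily inspection checklist absent → not met
2. third-party ride inspection 560 days ago vs limit 540 → not met
3. manufacturer's operating manual absent → not met
4. condition 'runs mobile/traveling rides' holds; incident report forms absent → not met
5. condition 'runs water rides' holds; non-destructive testing 768 days ago vs limit 730 → not met
6. incidents reportable in the past year 2 > 0 → not met
7. daily inspection log audit 227 days ago vs limit 180 → not met
8. emergency-stop system test 33 days ago vs limit 30 → not met
9. height/weight restriction signage absent → not met
Not met: 9 of 9

9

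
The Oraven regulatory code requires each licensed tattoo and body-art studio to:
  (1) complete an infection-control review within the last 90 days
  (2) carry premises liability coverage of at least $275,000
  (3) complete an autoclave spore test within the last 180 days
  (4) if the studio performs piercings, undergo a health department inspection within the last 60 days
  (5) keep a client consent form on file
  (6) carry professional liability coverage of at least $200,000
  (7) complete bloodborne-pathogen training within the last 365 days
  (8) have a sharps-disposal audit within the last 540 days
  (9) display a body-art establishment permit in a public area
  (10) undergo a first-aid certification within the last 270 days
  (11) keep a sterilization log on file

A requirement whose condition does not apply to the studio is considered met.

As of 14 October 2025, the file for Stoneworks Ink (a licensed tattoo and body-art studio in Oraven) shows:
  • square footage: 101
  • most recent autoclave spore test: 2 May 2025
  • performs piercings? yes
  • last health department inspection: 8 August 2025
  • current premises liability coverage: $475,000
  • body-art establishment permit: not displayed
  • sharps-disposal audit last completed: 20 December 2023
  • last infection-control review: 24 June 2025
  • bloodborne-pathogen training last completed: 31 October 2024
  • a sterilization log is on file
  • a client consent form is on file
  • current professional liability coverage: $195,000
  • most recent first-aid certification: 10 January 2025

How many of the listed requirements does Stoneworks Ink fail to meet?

1. infection-control review 112 days ago vs limit 90 → not met
2. premises liability coverage $475,000 ≥ $275,000 → met
3. autoclave spore test 165 days ago vs limit 180 → met
4. condition 'performs piercings' holds; health department inspection 67 days ago vs limit 60 → not met
5. client consent form present → met
6. professional liability coverage $195,000 < $200,000 → not met
7. bloodborne-pathogen training 348 days ago vs limit 365 → met
8. sharps-disposal audit 664 days ago vs limit 540 → not met
9. body-art establishment permit absent → not met
10. first-aid certification 277 days ago vs limit 270 → not met
11. sterilization log present → met
Not met: 6 of 11

6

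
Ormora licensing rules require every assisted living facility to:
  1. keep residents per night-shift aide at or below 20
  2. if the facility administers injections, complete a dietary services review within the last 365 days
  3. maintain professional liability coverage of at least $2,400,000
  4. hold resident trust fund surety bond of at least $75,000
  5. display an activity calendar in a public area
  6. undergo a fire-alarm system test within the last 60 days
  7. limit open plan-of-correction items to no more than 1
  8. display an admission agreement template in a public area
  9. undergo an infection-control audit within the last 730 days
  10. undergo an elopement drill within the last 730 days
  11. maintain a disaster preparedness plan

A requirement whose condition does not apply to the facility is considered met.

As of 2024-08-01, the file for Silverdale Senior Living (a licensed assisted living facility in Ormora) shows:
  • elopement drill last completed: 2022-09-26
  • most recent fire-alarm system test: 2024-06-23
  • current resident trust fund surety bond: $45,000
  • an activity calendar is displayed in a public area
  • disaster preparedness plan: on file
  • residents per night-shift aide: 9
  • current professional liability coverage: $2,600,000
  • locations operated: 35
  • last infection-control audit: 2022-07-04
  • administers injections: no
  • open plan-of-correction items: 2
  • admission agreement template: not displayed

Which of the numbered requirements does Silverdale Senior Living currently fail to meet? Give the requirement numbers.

1. residents per night-shift aide 9 ≤ 20 → met
2. condition 'administers injections' does not hold → requirement n/a → met
3. professional liability coverage $2,600,000 ≥ $2,400,000 → met
4. resident trust fund surety bond $45,000 < $75,000 → not met
5. activity calendar present → met
6. fire-alarm system test 39 days ago vs limit 60 → met
7. open plan-of-correction items 2 > 1 → not met
8. admission agreement template absent → not met
9. infection-control audit 759 days ago vs limit 730 → not met
10. elopement drill 675 days ago vs limit 730 → met
11. disaster preparedness plan present → met
Not met: 4, 7, 8, 9

4, 7, 8, 9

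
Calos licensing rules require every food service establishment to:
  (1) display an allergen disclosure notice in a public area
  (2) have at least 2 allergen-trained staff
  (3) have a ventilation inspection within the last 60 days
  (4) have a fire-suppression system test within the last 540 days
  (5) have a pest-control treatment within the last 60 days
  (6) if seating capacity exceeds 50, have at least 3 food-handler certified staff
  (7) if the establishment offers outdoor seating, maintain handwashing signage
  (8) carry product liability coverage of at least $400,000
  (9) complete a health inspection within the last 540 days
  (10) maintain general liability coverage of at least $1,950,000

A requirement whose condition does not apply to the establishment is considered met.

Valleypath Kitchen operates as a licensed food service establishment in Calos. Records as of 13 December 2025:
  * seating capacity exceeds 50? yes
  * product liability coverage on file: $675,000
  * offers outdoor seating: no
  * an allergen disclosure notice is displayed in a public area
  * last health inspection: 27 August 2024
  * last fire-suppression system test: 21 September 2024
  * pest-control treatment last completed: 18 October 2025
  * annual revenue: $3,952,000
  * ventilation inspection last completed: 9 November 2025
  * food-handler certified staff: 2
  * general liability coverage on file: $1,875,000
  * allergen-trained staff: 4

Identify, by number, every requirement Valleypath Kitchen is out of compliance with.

1. allergen disclosure notice present → met
2. allergen-trained staff 4 ≥ 2 → met
3. ventilation inspection 34 days ago vs limit 60 → met
4. fire-suppression system test 448 days ago vs limit 540 → met
5. pest-control treatment 56 days ago vs limit 60 → met
6. condition 'seating capacity exceeds 50' holds; food-handler certified staff 2 < 3 → not met
7. condition 'offers outdoor seating' does not hold → requirement n/a → met
8. product liability coverage $675,000 ≥ $400,000 → met
9. health inspection 473 days ago vs limit 540 → met
10. general liability coverage $1,875,000 < $1,950,000 → not met
Not met: 6, 10

6, 10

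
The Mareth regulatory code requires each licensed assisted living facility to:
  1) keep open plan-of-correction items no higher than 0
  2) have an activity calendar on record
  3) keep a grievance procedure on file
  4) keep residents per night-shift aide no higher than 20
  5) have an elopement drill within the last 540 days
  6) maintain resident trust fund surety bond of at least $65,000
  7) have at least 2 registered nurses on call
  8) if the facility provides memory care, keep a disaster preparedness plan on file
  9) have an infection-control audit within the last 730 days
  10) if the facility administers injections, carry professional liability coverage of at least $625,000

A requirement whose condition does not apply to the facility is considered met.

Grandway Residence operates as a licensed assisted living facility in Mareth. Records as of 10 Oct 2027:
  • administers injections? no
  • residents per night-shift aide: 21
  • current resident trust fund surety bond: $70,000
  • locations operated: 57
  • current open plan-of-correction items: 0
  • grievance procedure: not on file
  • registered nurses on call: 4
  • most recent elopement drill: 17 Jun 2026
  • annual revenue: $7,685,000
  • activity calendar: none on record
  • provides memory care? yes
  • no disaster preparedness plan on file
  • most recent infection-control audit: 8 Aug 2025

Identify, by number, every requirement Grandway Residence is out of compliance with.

2, 3, 4, 8, 9

1. open plan-of-correction items 0 ≤ 0 → met
2. activity calendar absent → not met
3. grievance procedure absent → not met
4. residents per night-shift aide 21 > 20 → not met
5. elopement drill 480 days ago vs limit 540 → met
6. resident trust fund surety bond $70,000 ≥ $65,000 → met
7. registered nurses on call 4 ≥ 2 → met
8. condition 'provides memory care' holds; disaster preparedness plan absent → not met
9. infection-control audit 793 days ago vs limit 730 → not met
10. condition 'administers injections' does not hold → requirement n/a → met
Not met: 2, 3, 4, 8, 9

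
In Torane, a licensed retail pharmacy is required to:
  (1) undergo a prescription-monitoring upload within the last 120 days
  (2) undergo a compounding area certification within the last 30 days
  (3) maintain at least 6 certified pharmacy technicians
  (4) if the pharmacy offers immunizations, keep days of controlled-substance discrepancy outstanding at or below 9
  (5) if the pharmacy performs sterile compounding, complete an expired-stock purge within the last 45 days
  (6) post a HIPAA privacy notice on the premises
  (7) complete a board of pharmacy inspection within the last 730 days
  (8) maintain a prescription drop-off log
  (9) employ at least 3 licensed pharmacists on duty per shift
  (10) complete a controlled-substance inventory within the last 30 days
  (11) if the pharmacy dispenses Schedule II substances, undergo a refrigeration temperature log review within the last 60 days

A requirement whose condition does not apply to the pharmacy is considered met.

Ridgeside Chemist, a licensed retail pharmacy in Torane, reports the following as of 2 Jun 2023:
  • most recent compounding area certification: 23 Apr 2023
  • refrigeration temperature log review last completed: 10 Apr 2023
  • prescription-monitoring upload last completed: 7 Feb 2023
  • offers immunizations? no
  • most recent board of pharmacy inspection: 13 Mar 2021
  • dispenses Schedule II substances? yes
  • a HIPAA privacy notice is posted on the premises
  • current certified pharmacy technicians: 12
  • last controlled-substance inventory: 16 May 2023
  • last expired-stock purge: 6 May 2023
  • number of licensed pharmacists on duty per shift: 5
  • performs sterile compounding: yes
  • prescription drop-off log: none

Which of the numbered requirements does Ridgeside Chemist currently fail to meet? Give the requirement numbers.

2, 7, 8

1. prescription-monitoring upload 115 days ago vs limit 120 → met
2. compounding area certification 40 days ago vs limit 30 → not met
3. certified pharmacy technicians 12 ≥ 6 → met
4. condition 'offers immunizations' does not hold → requirement n/a → met
5. condition 'performs sterile compounding' holds; expired-stock purge 27 days ago vs limit 45 → met
6. HIPAA privacy notice present → met
7. board of pharmacy inspection 811 days ago vs limit 730 → not met
8. prescription drop-off log absent → not met
9. licensed pharmacists on duty per shift 5 ≥ 3 → met
10. controlled-substance inventory 17 days ago vs limit 30 → met
11. condition 'dispenses Schedule II substances' holds; refrigeration temperature log review 53 days ago vs limit 60 → met
Not met: 2, 7, 8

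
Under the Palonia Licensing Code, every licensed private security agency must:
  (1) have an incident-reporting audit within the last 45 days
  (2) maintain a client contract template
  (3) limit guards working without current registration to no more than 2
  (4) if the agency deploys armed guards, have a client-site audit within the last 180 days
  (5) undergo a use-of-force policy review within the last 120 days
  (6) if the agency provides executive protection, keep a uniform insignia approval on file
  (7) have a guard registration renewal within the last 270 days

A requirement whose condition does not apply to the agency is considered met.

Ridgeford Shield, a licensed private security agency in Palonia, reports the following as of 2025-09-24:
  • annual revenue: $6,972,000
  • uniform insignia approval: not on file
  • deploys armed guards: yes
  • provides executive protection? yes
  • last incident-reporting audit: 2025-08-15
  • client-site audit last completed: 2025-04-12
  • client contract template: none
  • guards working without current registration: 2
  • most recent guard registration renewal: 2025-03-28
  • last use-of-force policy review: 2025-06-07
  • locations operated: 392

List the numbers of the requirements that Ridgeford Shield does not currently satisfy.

1. incident-reporting audit 40 days ago vs limit 45 → met
2. client contract template absent → not met
3. guards working without current registration 2 ≤ 2 → met
4. condition 'deploys armed guards' holds; client-site audit 165 days ago vs limit 180 → met
5. use-of-force policy review 109 days ago vs limit 120 → met
6. condition 'provides executive protection' holds; uniform insignia approval absent → not met
7. guard registration renewal 180 days ago vs limit 270 → met
Not met: 2, 6

2, 6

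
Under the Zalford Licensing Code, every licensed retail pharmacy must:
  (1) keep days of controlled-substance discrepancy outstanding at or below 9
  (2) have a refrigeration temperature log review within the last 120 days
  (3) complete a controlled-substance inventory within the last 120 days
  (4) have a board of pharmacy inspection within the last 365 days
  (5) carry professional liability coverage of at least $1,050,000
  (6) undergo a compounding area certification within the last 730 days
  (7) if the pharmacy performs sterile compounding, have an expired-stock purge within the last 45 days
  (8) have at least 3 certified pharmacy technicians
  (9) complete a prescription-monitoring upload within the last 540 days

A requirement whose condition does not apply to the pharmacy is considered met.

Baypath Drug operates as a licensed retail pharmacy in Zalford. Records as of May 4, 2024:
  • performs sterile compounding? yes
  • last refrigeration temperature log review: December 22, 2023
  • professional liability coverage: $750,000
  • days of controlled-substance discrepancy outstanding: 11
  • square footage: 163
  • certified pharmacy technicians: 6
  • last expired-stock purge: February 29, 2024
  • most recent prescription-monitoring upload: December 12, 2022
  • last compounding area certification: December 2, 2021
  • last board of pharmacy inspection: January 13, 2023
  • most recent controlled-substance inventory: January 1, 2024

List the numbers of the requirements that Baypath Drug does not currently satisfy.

1. days of controlled-substance discrepancy outstanding 11 > 9 → not met
2. refrigeration temperature log review 134 days ago vs limit 120 → not met
3. controlled-substance inventory 124 days ago vs limit 120 → not met
4. board of pharmacy inspection 477 days ago vs limit 365 → not met
5. professional liability coverage $750,000 < $1,050,000 → not met
6. compounding area certification 884 days ago vs limit 730 → not met
7. condition 'performs sterile compounding' holds; expired-stock purge 65 days ago vs limit 45 → not met
8. certified pharmacy technicians 6 ≥ 3 → met
9. prescription-monitoring upload 509 days ago vs limit 540 → met
Not met: 1, 2, 3, 4, 5, 6, 7

1, 2, 3, 4, 5, 6, 7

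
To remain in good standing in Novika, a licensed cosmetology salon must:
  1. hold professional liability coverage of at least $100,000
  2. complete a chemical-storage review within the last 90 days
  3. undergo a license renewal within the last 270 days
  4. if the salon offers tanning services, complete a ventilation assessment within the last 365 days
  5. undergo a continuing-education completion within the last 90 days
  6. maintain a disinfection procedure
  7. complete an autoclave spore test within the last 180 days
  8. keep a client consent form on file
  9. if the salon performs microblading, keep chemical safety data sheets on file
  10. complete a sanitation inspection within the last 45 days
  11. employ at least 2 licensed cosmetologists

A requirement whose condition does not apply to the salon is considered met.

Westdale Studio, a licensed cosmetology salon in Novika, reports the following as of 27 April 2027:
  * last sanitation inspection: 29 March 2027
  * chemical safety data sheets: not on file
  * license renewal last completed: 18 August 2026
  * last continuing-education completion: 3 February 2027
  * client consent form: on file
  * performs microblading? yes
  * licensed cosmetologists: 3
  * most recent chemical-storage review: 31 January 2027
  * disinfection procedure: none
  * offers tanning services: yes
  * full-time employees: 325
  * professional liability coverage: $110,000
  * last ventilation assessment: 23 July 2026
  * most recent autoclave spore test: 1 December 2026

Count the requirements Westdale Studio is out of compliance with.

1. professional liability coverage $110,000 ≥ $100,000 → met
2. chemical-storage review 86 days ago vs limit 90 → met
3. license renewal 252 days ago vs limit 270 → met
4. condition 'offers tanning services' holds; ventilation assessment 278 days ago vs limit 365 → met
5. continuing-education completion 83 days ago vs limit 90 → met
6. disinfection procedure absent → not met
7. autoclave spore test 147 days ago vs limit 180 → met
8. client consent form present → met
9. condition 'performs microblading' holds; chemical safety data sheets absent → not met
10. sanitation inspection 29 days ago vs limit 45 → met
11. licensed cosmetologists 3 ≥ 2 → met
Not met: 2 of 11

2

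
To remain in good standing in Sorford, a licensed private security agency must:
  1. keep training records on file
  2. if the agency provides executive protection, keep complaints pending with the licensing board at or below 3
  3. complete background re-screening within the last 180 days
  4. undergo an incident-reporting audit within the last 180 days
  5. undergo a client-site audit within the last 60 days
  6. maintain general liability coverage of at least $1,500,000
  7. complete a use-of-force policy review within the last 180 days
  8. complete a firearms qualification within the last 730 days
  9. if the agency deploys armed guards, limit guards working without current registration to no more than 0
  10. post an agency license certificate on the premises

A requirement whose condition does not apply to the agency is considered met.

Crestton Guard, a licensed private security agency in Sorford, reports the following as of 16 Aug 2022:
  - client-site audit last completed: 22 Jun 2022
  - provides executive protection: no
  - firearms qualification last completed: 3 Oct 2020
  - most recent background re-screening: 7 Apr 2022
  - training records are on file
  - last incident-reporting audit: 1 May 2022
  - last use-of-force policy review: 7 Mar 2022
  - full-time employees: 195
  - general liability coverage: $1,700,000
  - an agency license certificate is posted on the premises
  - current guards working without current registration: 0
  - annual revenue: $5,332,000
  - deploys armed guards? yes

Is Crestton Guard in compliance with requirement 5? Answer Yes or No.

Yes

5. client-site audit 55 days ago vs limit 60 → met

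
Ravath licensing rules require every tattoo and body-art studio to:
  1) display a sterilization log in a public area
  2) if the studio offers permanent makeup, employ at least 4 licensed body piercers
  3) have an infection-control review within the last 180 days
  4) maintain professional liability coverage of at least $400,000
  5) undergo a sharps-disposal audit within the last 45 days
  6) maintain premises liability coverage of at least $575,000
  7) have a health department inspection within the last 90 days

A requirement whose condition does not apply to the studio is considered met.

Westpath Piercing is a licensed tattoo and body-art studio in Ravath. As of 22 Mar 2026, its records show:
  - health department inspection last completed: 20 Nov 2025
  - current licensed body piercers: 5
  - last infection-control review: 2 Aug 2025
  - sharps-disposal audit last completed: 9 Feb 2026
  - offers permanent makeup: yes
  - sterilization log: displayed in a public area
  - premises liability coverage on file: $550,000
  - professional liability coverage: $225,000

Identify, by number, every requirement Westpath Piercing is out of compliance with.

1. sterilization log present → met
2. condition 'offers permanent makeup' holds; licensed body piercers 5 ≥ 4 → met
3. infection-control review 232 days ago vs limit 180 → not met
4. professional liability coverage $225,000 < $400,000 → not met
5. sharps-disposal audit 41 days ago vs limit 45 → met
6. premises liability coverage $550,000 < $575,000 → not met
7. health department inspection 122 days ago vs limit 90 → not met
Not met: 3, 4, 6, 7

3, 4, 6, 7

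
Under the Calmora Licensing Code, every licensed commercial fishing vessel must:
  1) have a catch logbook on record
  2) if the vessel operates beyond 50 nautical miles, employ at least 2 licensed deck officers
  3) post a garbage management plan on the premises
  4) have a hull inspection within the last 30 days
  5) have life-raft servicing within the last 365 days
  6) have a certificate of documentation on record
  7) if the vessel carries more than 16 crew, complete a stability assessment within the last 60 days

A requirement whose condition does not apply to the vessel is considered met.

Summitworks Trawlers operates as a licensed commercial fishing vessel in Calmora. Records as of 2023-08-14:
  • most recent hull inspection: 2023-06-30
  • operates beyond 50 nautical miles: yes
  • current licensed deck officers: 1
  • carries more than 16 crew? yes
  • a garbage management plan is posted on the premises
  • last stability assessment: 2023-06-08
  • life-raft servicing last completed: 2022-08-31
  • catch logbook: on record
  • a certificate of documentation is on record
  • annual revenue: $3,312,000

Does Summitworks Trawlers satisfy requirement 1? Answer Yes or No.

1. catch logbook present → met

Yes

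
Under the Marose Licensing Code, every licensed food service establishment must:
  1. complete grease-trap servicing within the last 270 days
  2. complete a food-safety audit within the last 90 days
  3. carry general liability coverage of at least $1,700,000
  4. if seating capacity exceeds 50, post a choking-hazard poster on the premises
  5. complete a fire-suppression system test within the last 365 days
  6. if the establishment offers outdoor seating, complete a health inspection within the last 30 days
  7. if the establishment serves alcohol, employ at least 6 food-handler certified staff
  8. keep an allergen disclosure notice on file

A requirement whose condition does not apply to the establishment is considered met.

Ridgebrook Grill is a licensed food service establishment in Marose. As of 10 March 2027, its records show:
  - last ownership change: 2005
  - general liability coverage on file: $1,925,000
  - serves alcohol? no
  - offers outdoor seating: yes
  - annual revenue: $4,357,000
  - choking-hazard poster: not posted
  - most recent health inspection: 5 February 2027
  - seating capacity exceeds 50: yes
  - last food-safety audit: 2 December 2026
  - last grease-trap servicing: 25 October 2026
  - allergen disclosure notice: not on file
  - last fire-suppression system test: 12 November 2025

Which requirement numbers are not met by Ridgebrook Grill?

2, 4, 5, 6, 8

1. grease-trap servicing 136 days ago vs limit 270 → met
2. food-safety audit 98 days ago vs limit 90 → not met
3. general liability coverage $1,925,000 ≥ $1,700,000 → met
4. condition 'seating capacity exceeds 50' holds; choking-hazard poster absent → not met
5. fire-suppression system test 483 days ago vs limit 365 → not met
6. condition 'offers outdoor seating' holds; health inspection 33 days ago vs limit 30 → not met
7. condition 'serves alcohol' does not hold → requirement n/a → met
8. allergen disclosure notice absent → not met
Not met: 2, 4, 5, 6, 8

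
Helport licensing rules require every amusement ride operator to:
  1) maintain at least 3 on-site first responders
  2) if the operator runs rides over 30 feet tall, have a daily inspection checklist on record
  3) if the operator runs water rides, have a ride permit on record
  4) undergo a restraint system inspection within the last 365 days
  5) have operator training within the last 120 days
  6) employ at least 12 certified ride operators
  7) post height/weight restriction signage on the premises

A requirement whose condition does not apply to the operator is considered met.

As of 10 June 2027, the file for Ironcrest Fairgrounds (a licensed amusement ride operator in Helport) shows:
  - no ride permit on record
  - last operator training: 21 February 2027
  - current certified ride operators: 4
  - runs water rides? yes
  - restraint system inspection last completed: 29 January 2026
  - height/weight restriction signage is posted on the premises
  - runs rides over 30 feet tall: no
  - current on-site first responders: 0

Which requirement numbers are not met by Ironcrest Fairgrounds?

1, 3, 4, 6

1. on-site first responders 0 < 3 → not met
2. condition 'runs rides over 30 feet tall' does not hold → requirement n/a → met
3. condition 'runs water rides' holds; ride permit absent → not met
4. restraint system inspection 497 days ago vs limit 365 → not met
5. operator training 109 days ago vs limit 120 → met
6. certified ride operators 4 < 12 → not met
7. height/weight restriction signage present → met
Not met: 1, 3, 4, 6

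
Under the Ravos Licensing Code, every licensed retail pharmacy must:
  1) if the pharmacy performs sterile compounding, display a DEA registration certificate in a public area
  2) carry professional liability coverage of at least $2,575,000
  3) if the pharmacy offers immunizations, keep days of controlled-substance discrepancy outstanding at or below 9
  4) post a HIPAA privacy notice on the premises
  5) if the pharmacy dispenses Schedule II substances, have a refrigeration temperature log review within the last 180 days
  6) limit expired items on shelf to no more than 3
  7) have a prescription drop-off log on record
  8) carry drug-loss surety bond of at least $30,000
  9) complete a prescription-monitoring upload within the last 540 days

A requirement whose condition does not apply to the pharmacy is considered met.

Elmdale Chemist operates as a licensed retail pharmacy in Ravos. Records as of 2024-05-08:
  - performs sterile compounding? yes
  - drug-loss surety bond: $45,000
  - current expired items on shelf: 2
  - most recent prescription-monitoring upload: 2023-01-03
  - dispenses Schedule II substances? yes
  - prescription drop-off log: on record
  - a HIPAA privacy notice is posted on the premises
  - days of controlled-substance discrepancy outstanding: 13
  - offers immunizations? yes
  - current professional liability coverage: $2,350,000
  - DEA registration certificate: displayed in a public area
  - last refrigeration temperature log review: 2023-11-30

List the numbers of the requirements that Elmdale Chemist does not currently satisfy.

1. condition 'performs sterile compounding' holds; DEA registration certificate present → met
2. professional liability coverage $2,350,000 < $2,575,000 → not met
3. condition 'offers immunizations' holds; days of controlled-substance discrepancy outstanding 13 > 9 → not met
4. HIPAA privacy notice present → met
5. condition 'dispenses Schedule II substances' holds; refrigeration temperature log review 160 days ago vs limit 180 → met
6. expired items on shelf 2 ≤ 3 → met
7. prescription drop-off log present → met
8. drug-loss surety bond $45,000 ≥ $30,000 → met
9. prescription-monitoring upload 491 days ago vs limit 540 → met
Not met: 2, 3

2, 3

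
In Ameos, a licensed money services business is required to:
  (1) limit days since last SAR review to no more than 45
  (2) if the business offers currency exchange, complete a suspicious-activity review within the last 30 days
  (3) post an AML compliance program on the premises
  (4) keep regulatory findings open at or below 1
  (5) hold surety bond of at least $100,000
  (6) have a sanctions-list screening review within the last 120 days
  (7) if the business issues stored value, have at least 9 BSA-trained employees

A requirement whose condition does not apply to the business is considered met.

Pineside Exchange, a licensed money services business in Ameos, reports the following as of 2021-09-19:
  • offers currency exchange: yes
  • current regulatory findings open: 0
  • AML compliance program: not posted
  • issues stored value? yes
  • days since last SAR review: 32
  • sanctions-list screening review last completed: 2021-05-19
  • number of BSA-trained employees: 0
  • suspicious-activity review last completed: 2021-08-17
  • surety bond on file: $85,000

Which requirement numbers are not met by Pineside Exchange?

2, 3, 5, 6, 7

1. days since last SAR review 32 ≤ 45 → met
2. condition 'offers currency exchange' holds; suspicious-activity review 33 days ago vs limit 30 → not met
3. AML compliance program absent → not met
4. regulatory findings open 0 ≤ 1 → met
5. surety bond $85,000 < $100,000 → not met
6. sanctions-list screening review 123 days ago vs limit 120 → not met
7. condition 'issues stored value' holds; BSA-trained employees 0 < 9 → not met
Not met: 2, 3, 5, 6, 7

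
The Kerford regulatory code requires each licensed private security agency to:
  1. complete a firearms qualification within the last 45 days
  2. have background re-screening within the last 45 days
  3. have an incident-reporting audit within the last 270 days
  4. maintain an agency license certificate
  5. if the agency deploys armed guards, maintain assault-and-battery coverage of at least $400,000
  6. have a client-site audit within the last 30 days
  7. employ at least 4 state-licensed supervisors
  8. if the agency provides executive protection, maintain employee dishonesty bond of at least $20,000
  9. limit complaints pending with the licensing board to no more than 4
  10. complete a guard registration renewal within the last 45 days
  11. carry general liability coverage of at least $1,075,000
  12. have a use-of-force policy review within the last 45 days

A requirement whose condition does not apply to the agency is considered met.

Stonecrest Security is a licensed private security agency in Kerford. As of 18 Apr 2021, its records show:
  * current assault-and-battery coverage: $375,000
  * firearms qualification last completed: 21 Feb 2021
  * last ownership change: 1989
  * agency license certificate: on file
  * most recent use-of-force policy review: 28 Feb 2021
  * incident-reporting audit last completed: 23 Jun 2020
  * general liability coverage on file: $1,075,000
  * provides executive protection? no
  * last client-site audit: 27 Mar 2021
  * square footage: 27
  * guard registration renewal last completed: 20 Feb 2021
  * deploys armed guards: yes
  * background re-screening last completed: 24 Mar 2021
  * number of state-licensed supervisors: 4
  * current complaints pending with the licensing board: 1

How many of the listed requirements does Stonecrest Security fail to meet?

1. firearms qualification 56 days ago vs limit 45 → not met
2. background re-screening 25 days ago vs limit 45 → met
3. incident-reporting audit 299 days ago vs limit 270 → not met
4. agency license certificate present → met
5. condition 'deploys armed guards' holds; assault-and-battery coverage $375,000 < $400,000 → not met
6. client-site audit 22 days ago vs limit 30 → met
7. state-licensed supervisors 4 ≥ 4 → met
8. condition 'provides executive protection' does not hold → requirement n/a → met
9. complaints pending with the licensing board 1 ≤ 4 → met
10. guard registration renewal 57 days ago vs limit 45 → not met
11. general liability coverage $1,075,000 ≥ $1,075,000 → met
12. use-of-force policy review 49 days ago vs limit 45 → not met
Not met: 5 of 12

5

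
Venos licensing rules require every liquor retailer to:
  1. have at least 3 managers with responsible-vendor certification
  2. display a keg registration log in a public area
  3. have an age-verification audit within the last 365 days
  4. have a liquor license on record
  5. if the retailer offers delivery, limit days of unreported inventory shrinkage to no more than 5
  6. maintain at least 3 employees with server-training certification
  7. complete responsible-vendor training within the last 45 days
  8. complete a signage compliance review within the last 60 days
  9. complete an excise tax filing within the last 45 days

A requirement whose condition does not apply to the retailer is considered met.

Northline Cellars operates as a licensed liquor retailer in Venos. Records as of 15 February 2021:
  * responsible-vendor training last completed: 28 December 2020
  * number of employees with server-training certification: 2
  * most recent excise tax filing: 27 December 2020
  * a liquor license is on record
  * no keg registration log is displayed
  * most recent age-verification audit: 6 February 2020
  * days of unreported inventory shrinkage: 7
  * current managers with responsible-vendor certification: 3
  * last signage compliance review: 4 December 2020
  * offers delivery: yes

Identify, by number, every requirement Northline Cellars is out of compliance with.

2, 3, 5, 6, 7, 8, 9

1. managers with responsible-vendor certification 3 ≥ 3 → met
2. keg registration log absent → not met
3. age-verification audit 375 days ago vs limit 365 → not met
4. liquor license present → met
5. condition 'offers delivery' holds; days of unreported inventory shrinkage 7 > 5 → not met
6. employees with server-training certification 2 < 3 → not met
7. responsible-vendor training 49 days ago vs limit 45 → not met
8. signage compliance review 73 days ago vs limit 60 → not met
9. excise tax filing 50 days ago vs limit 45 → not met
Not met: 2, 3, 5, 6, 7, 8, 9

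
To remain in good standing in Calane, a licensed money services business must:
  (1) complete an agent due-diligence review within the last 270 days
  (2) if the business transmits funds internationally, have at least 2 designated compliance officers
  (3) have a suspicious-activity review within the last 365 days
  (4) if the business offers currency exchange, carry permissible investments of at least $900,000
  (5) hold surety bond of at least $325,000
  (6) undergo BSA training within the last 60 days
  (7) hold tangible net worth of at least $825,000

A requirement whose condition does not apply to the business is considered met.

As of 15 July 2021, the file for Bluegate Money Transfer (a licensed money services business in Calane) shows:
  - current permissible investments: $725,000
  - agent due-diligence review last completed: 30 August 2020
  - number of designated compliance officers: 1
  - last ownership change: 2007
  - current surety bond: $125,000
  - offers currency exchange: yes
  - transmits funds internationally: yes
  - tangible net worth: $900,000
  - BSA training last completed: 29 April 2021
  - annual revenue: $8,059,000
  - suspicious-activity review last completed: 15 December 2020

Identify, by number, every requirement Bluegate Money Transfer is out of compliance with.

1. agent due-diligence review 319 days ago vs limit 270 → not met
2. condition 'transmits funds internationally' holds; designated compliance officers 1 < 2 → not met
3. suspicious-activity review 212 days ago vs limit 365 → met
4. condition 'offers currency exchange' holds; permissible investments $725,000 < $900,000 → not met
5. surety bond $125,000 < $325,000 → not met
6. BSA training 77 days ago vs limit 60 → not met
7. tangible net worth $900,000 ≥ $825,000 → met
Not met: 1, 2, 4, 5, 6

1, 2, 4, 5, 6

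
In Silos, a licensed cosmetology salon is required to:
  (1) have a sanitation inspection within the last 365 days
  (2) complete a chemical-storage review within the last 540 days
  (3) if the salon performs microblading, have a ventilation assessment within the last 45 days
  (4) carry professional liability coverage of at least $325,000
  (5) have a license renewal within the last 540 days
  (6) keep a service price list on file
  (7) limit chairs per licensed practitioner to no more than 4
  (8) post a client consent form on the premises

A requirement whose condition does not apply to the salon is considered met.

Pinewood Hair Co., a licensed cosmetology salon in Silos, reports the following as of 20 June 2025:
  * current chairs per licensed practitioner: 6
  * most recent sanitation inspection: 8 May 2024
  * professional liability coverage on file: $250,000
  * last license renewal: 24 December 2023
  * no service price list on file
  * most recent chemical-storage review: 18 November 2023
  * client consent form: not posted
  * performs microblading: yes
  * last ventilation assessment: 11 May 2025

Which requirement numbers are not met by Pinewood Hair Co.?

1, 2, 4, 5, 6, 7, 8

1. sanitation inspection 408 days ago vs limit 365 → not met
2. chemical-storage review 580 days ago vs limit 540 → not met
3. condition 'performs microblading' holds; ventilation assessment 40 days ago vs limit 45 → met
4. professional liability coverage $250,000 < $325,000 → not met
5. license renewal 544 days ago vs limit 540 → not met
6. service price list absent → not met
7. chairs per licensed practitioner 6 > 4 → not met
8. client consent form absent → not met
Not met: 1, 2, 4, 5, 6, 7, 8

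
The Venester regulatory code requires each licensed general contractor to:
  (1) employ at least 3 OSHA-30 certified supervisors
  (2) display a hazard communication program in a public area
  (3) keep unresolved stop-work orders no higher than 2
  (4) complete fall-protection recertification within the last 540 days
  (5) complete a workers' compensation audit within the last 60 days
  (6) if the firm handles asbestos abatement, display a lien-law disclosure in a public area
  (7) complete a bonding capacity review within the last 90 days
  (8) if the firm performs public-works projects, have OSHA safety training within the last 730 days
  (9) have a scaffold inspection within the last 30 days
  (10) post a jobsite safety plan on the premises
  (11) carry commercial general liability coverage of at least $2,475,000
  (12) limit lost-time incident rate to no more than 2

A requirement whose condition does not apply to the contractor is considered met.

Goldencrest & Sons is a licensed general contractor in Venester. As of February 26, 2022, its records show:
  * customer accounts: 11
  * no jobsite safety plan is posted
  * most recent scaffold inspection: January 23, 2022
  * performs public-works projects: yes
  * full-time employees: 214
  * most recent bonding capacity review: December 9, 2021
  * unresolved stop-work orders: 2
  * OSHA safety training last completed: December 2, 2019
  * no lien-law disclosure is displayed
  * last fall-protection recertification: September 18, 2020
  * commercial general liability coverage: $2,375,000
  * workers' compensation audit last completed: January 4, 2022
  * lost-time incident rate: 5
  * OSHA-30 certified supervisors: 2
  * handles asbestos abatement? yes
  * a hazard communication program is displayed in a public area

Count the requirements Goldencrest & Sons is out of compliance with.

7

1. OSHA-30 certified supervisors 2 < 3 → not met
2. hazard communication program present → met
3. unresolved stop-work orders 2 ≤ 2 → met
4. fall-protection recertification 526 days ago vs limit 540 → met
5. workers' compensation audit 53 days ago vs limit 60 → met
6. condition 'handles asbestos abatement' holds; lien-law disclosure absent → not met
7. bonding capacity review 79 days ago vs limit 90 → met
8. condition 'performs public-works projects' holds; OSHA safety training 817 days ago vs limit 730 → not met
9. scaffold inspection 34 days ago vs limit 30 → not met
10. jobsite safety plan absent → not met
11. commercial general liability coverage $2,375,000 < $2,475,000 → not met
12. lost-time incident rate 5 > 2 → not met
Not met: 7 of 12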